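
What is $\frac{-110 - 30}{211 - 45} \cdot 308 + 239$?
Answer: $- \frac{1723}{83} \approx -20.759$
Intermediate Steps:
$\frac{-110 - 30}{211 - 45} \cdot 308 + 239 = - \frac{140}{166} \cdot 308 + 239 = \left(-140\right) \frac{1}{166} \cdot 308 + 239 = \left(- \frac{70}{83}\right) 308 + 239 = - \frac{21560}{83} + 239 = - \frac{1723}{83}$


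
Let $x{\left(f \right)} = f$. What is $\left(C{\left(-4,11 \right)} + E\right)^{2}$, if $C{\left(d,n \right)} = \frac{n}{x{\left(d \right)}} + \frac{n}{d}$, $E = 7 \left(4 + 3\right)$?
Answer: $\frac{7569}{4} \approx 1892.3$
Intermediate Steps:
$E = 49$ ($E = 7 \cdot 7 = 49$)
$C{\left(d,n \right)} = \frac{2 n}{d}$ ($C{\left(d,n \right)} = \frac{n}{d} + \frac{n}{d} = \frac{2 n}{d}$)
$\left(C{\left(-4,11 \right)} + E\right)^{2} = \left(2 \cdot 11 \frac{1}{-4} + 49\right)^{2} = \left(2 \cdot 11 \left(- \frac{1}{4}\right) + 49\right)^{2} = \left(- \frac{11}{2} + 49\right)^{2} = \left(\frac{87}{2}\right)^{2} = \frac{7569}{4}$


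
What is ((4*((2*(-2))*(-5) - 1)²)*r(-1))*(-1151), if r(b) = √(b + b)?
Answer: -1662044*I*√2 ≈ -2.3505e+6*I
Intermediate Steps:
r(b) = √2*√b (r(b) = √(2*b) = √2*√b)
((4*((2*(-2))*(-5) - 1)²)*r(-1))*(-1151) = ((4*((2*(-2))*(-5) - 1)²)*(√2*√(-1)))*(-1151) = ((4*(-4*(-5) - 1)²)*(√2*I))*(-1151) = ((4*(20 - 1)²)*(I*√2))*(-1151) = ((4*19²)*(I*√2))*(-1151) = ((4*361)*(I*√2))*(-1151) = (1444*(I*√2))*(-1151) = (1444*I*√2)*(-1151) = -1662044*I*√2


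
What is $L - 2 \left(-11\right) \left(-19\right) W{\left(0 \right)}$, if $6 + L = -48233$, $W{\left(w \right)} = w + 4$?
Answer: $-49911$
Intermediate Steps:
$W{\left(w \right)} = 4 + w$
$L = -48239$ ($L = -6 - 48233 = -48239$)
$L - 2 \left(-11\right) \left(-19\right) W{\left(0 \right)} = -48239 - 2 \left(-11\right) \left(-19\right) \left(4 + 0\right) = -48239 - \left(-22\right) \left(-19\right) 4 = -48239 - 418 \cdot 4 = -48239 - 1672 = -49911$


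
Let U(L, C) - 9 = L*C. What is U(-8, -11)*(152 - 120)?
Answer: 3104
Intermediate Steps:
U(L, C) = 9 + C*L (U(L, C) = 9 + L*C = 9 + C*L)
U(-8, -11)*(152 - 120) = (9 - 11*(-8))*(152 - 120) = (9 + 88)*32 = 97*32 = 3104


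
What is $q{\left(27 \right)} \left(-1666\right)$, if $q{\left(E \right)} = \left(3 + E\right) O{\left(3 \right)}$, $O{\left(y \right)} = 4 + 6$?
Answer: $-499800$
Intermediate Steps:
$O{\left(y \right)} = 10$
$q{\left(E \right)} = 30 + 10 E$ ($q{\left(E \right)} = \left(3 + E\right) 10 = 30 + 10 E$)
$q{\left(27 \right)} \left(-1666\right) = \left(30 + 10 \cdot 27\right) \left(-1666\right) = \left(30 + 270\right) \left(-1666\right) = 300 \left(-1666\right) = -499800$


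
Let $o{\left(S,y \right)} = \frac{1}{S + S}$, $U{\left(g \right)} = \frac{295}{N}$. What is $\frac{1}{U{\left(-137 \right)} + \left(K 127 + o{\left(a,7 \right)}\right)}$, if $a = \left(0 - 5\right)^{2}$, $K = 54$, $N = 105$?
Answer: $\frac{1050}{7203871} \approx 0.00014576$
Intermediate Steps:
$U{\left(g \right)} = \frac{59}{21}$ ($U{\left(g \right)} = \frac{295}{105} = 295 \cdot \frac{1}{105} = \frac{59}{21}$)
$a = 25$ ($a = \left(-5\right)^{2} = 25$)
$o{\left(S,y \right)} = \frac{1}{2 S}$
$\frac{1}{U{\left(-137 \right)} + \left(K 127 + o{\left(a,7 \right)}\right)} = \frac{1}{\frac{59}{21} + \left(54 \cdot 127 + \frac{1}{2 \cdot 25}\right)} = \frac{1}{\frac{59}{21} + \left(6858 + \frac{1}{2} \cdot \frac{1}{25}\right)} = \frac{1}{\frac{59}{21} + \left(6858 + \frac{1}{50}\right)} = \frac{1}{\frac{59}{21} + \frac{342901}{50}} = \frac{1}{\frac{7203871}{1050}} = \frac{1050}{7203871}$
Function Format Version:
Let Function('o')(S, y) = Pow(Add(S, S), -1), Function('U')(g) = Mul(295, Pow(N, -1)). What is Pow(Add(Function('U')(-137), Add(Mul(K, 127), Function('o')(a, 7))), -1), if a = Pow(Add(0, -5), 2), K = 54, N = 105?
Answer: Rational(1050, 7203871) ≈ 0.00014576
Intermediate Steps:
Function('U')(g) = Rational(59, 21) (Function('U')(g) = Mul(295, Pow(105, -1)) = Mul(295, Rational(1, 105)) = Rational(59, 21))
a = 25 (a = Pow(-5, 2) = 25)
Function('o')(S, y) = Mul(Rational(1, 2), Pow(S, -1)) (Function('o')(S, y) = Pow(Mul(2, S), -1) = Mul(Rational(1, 2), Pow(S, -1)))
Pow(Add(Function('U')(-137), Add(Mul(K, 127), Function('o')(a, 7))), -1) = Pow(Add(Rational(59, 21), Add(Mul(54, 127), Mul(Rational(1, 2), Pow(25, -1)))), -1) = Pow(Add(Rational(59, 21), Add(6858, Mul(Rational(1, 2), Rational(1, 25)))), -1) = Pow(Add(Rational(59, 21), Add(6858, Rational(1, 50))), -1) = Pow(Add(Rational(59, 21), Rational(342901, 50)), -1) = Pow(Rational(7203871, 1050), -1) = Rational(1050, 7203871)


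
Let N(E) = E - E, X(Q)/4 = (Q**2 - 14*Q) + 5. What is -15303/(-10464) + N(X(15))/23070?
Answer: 5101/3488 ≈ 1.4624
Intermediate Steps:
X(Q) = 20 - 56*Q + 4*Q**2 (X(Q) = 4*((Q**2 - 14*Q) + 5) = 4*(5 + Q**2 - 14*Q) = 20 - 56*Q + 4*Q**2)
N(E) = 0
-15303/(-10464) + N(X(15))/23070 = -15303/(-10464) + 0/23070 = -15303*(-1/10464) + 0*(1/23070) = 5101/3488 + 0 = 5101/3488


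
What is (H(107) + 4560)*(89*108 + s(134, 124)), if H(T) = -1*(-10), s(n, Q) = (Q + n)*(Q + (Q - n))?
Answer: 178339680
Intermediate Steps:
s(n, Q) = (Q + n)*(-n + 2*Q)
H(T) = 10
(H(107) + 4560)*(89*108 + s(134, 124)) = (10 + 4560)*(89*108 + (-1*134² + 2*124² + 124*134)) = 4570*(9612 + (-1*17956 + 2*15376 + 16616)) = 4570*(9612 + (-17956 + 30752 + 16616)) = 4570*(9612 + 29412) = 4570*39024 = 178339680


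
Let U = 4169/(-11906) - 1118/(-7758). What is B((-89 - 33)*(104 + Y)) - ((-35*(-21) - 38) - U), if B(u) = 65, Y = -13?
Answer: -29197408465/46183374 ≈ -632.21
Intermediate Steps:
U = -9516097/46183374 (U = 4169*(-1/11906) - 1118*(-1/7758) = -4169/11906 + 559/3879 = -9516097/46183374 ≈ -0.20605)
B((-89 - 33)*(104 + Y)) - ((-35*(-21) - 38) - U) = 65 - ((-35*(-21) - 38) - 1*(-9516097/46183374)) = 65 - ((735 - 38) + 9516097/46183374) = 65 - (697 + 9516097/46183374) = 65 - 1*32199327775/46183374 = 65 - 32199327775/46183374 = -29197408465/46183374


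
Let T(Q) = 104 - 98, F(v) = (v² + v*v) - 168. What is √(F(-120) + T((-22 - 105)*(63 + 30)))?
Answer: 3*√3182 ≈ 169.23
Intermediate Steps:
F(v) = -168 + 2*v² (F(v) = (v² + v²) - 168 = 2*v² - 168 = -168 + 2*v²)
T(Q) = 6
√(F(-120) + T((-22 - 105)*(63 + 30))) = √((-168 + 2*(-120)²) + 6) = √((-168 + 2*14400) + 6) = √((-168 + 28800) + 6) = √(28632 + 6) = √28638 = 3*√3182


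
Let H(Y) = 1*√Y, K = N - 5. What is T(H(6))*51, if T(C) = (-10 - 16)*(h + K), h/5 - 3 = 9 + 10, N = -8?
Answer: -128622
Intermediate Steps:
K = -13 (K = -8 - 5 = -13)
H(Y) = √Y
h = 110 (h = 15 + 5*(9 + 10) = 15 + 5*19 = 15 + 95 = 110)
T(C) = -2522 (T(C) = (-10 - 16)*(110 - 13) = -26*97 = -2522)
T(H(6))*51 = -2522*51 = -128622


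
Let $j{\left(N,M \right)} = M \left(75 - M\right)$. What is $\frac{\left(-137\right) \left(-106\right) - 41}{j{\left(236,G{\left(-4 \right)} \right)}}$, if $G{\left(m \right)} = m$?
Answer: $- \frac{14481}{316} \approx -45.826$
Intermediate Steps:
$\frac{\left(-137\right) \left(-106\right) - 41}{j{\left(236,G{\left(-4 \right)} \right)}} = \frac{\left(-137\right) \left(-106\right) - 41}{\left(-4\right) \left(75 - -4\right)} = \frac{14522 - 41}{\left(-4\right) \left(75 + 4\right)} = \frac{14481}{\left(-4\right) 79} = \frac{14481}{-316} = 14481 \left(- \frac{1}{316}\right) = - \frac{14481}{316}$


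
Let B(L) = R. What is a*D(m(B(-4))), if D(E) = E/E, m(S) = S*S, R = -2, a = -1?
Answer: -1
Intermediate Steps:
B(L) = -2
m(S) = S²
D(E) = 1
a*D(m(B(-4))) = -1*1 = -1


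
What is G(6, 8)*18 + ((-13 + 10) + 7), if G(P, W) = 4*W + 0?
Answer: 580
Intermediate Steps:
G(P, W) = 4*W
G(6, 8)*18 + ((-13 + 10) + 7) = (4*8)*18 + ((-13 + 10) + 7) = 32*18 + (-3 + 7) = 576 + 4 = 580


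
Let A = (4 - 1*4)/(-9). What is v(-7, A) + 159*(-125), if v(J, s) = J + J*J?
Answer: -19833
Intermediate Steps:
A = 0 (A = (4 - 4)*(-⅑) = 0*(-⅑) = 0)
v(J, s) = J + J²
v(-7, A) + 159*(-125) = -7*(1 - 7) + 159*(-125) = -7*(-6) - 19875 = 42 - 19875 = -19833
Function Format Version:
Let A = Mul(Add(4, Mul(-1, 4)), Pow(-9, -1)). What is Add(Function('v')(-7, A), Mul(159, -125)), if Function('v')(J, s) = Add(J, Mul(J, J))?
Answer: -19833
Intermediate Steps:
A = 0 (A = Mul(Add(4, -4), Rational(-1, 9)) = Mul(0, Rational(-1, 9)) = 0)
Function('v')(J, s) = Add(J, Pow(J, 2))
Add(Function('v')(-7, A), Mul(159, -125)) = Add(Mul(-7, Add(1, -7)), Mul(159, -125)) = Add(Mul(-7, -6), -19875) = Add(42, -19875) = -19833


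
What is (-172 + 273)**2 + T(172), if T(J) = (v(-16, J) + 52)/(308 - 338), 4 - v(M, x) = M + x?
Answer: 30613/3 ≈ 10204.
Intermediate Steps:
v(M, x) = 4 - M - x (v(M, x) = 4 - (M + x) = 4 + (-M - x) = 4 - M - x)
T(J) = -12/5 + J/30 (T(J) = ((4 - 1*(-16) - J) + 52)/(308 - 338) = ((4 + 16 - J) + 52)/(-30) = ((20 - J) + 52)*(-1/30) = (72 - J)*(-1/30) = -12/5 + J/30)
(-172 + 273)**2 + T(172) = (-172 + 273)**2 + (-12/5 + (1/30)*172) = 101**2 + (-12/5 + 86/15) = 10201 + 10/3 = 30613/3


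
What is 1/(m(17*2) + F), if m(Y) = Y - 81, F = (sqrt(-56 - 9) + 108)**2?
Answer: -I/(-11552*I + 216*sqrt(65)) ≈ 8.4642e-5 - 1.276e-5*I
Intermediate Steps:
F = (108 + I*sqrt(65))**2 (F = (sqrt(-65) + 108)**2 = (I*sqrt(65) + 108)**2 = (108 + I*sqrt(65))**2 ≈ 11599.0 + 1741.4*I)
m(Y) = -81 + Y
1/(m(17*2) + F) = 1/((-81 + 17*2) + (108 + I*sqrt(65))**2) = 1/((-81 + 34) + (108 + I*sqrt(65))**2) = 1/(-47 + (108 + I*sqrt(65))**2)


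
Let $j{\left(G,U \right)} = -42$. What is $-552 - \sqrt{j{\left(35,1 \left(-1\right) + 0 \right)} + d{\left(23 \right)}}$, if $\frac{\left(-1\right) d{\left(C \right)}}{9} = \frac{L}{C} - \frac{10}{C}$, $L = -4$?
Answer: $-552 - \frac{2 i \sqrt{4830}}{23} \approx -552.0 - 6.0433 i$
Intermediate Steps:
$d{\left(C \right)} = \frac{126}{C}$ ($d{\left(C \right)} = - 9 \left(- \frac{4}{C} - \frac{10}{C}\right) = - 9 \left(- \frac{14}{C}\right) = \frac{126}{C}$)
$-552 - \sqrt{j{\left(35,1 \left(-1\right) + 0 \right)} + d{\left(23 \right)}} = -552 - \sqrt{-42 + \frac{126}{23}} = -552 - \sqrt{- \frac{840}{23}} = -552 - \frac{2 i \sqrt{4830}}{23}$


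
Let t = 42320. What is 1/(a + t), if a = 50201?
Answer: 1/92521 ≈ 1.0808e-5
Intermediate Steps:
1/(a + t) = 1/(50201 + 42320) = 1/92521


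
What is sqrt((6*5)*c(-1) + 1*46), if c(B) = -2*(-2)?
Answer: sqrt(166) ≈ 12.884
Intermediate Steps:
c(B) = 4
sqrt((6*5)*c(-1) + 1*46) = sqrt((6*5)*4 + 1*46) = sqrt(30*4 + 46) = sqrt(120 + 46) = sqrt(166)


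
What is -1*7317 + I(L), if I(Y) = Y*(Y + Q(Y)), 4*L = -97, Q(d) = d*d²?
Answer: 86806673/256 ≈ 3.3909e+5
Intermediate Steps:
Q(d) = d³
L = -97/4 (L = (¼)*(-97) = -97/4 ≈ -24.250)
I(Y) = Y*(Y + Y³)
-1*7317 + I(L) = -1*7317 + ((-97/4)² + (-97/4)⁴) = -7317 + (9409/16 + 88529281/256) = -7317 + 88679825/256 = 86806673/256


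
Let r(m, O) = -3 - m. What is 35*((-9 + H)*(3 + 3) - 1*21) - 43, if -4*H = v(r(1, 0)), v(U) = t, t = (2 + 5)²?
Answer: -10481/2 ≈ -5240.5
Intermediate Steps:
t = 49 (t = 7² = 49)
v(U) = 49
H = -49/4 (H = -¼*49 = -49/4 ≈ -12.250)
35*((-9 + H)*(3 + 3) - 1*21) - 43 = 35*((-9 - 49/4)*(3 + 3) - 1*21) - 43 = 35*(-85/4*6 - 21) - 43 = 35*(-255/2 - 21) - 43 = 35*(-297/2) - 43 = -10395/2 - 43 = -10481/2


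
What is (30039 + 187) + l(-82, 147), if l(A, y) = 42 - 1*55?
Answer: 30213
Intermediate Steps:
l(A, y) = -13 (l(A, y) = 42 - 55 = -13)
(30039 + 187) + l(-82, 147) = (30039 + 187) - 13 = 30226 - 13 = 30213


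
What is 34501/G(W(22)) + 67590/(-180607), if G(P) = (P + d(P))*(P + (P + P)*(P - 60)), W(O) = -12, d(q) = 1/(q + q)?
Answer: -15255536144/7463945489 ≈ -2.0439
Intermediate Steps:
d(q) = 1/(2*q)
G(P) = (P + 1/(2*P))*(P + 2*P*(-60 + P)) (G(P) = (P + 1/(2*P))*(P + (P + P)*(P - 60)) = (P + 1/(2*P))*(P + (2*P)*(-60 + P)) = (P + 1/(2*P))*(P + 2*P*(-60 + P)))
34501/G(W(22)) + 67590/(-180607) = 34501/(-119/2 - 12 - 119*(-12)² + 2*(-12)³) + 67590/(-180607) = 34501/(-119/2 - 12 - 119*144 + 2*(-1728)) + 67590*(-1/180607) = 34501/(-119/2 - 12 - 17136 - 3456) - 67590/180607 = 34501/(-41327/2) - 67590/180607 = 34501*(-2/41327) - 67590/180607 = -69002/41327 - 67590/180607 = -15255536144/7463945489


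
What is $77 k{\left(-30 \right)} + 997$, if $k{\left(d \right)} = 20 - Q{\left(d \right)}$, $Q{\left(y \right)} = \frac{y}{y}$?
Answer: $2460$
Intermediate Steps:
$Q{\left(y \right)} = 1$
$k{\left(d \right)} = 19$ ($k{\left(d \right)} = 20 - 1 = 19$)
$77 k{\left(-30 \right)} + 997 = 77 \cdot 19 + 997 = 1463 + 997 = 2460$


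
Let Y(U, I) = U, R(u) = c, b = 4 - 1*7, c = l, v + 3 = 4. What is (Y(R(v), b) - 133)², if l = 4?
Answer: 16641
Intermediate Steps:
v = 1 (v = -3 + 4 = 1)
c = 4
b = -3 (b = 4 - 7 = -3)
R(u) = 4
(Y(R(v), b) - 133)² = (4 - 133)² = (-129)² = 16641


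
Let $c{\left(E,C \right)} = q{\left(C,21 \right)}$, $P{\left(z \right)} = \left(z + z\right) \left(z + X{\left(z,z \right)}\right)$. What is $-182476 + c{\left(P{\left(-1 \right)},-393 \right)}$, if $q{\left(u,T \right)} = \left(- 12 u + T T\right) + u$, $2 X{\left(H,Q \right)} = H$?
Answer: $-177712$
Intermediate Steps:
$X{\left(H,Q \right)} = \frac{H}{2}$
$P{\left(z \right)} = 3 z^{2}$ ($P{\left(z \right)} = \left(z + z\right) \left(z + \frac{z}{2}\right) = 2 z \frac{3 z}{2} = 3 z^{2}$)
$q{\left(u,T \right)} = T^{2} - 11 u$ ($q{\left(u,T \right)} = \left(- 12 u + T^{2}\right) + u = \left(T^{2} - 12 u\right) + u = T^{2} - 11 u$)
$c{\left(E,C \right)} = 441 - 11 C$ ($c{\left(E,C \right)} = 21^{2} - 11 C = 441 - 11 C$)
$-182476 + c{\left(P{\left(-1 \right)},-393 \right)} = -182476 + \left(441 - -4323\right) = -182476 + \left(441 + 4323\right) = -182476 + 4764 = -177712$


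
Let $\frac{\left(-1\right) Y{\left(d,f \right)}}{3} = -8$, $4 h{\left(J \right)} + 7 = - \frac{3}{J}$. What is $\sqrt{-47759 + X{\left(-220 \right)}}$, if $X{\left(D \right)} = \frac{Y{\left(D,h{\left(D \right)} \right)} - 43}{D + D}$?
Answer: $\frac{i \sqrt{2311533510}}{220} \approx 218.54 i$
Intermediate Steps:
$h{\left(J \right)} = - \frac{7}{4} - \frac{3}{4 J}$ ($h{\left(J \right)} = - \frac{7}{4} + \frac{\left(-3\right) \frac{1}{J}}{4} = - \frac{7}{4} - \frac{3}{4 J}$)
$Y{\left(d,f \right)} = 24$ ($Y{\left(d,f \right)} = \left(-3\right) \left(-8\right) = 24$)
$X{\left(D \right)} = - \frac{19}{2 D}$ ($X{\left(D \right)} = \frac{24 - 43}{D + D} = - \frac{19}{2 D}$)
$\sqrt{-47759 + X{\left(-220 \right)}} = \sqrt{-47759 - \frac{19}{2 \left(-220\right)}} = \sqrt{-47759 - - \frac{19}{440}} = \sqrt{-47759 + \frac{19}{440}} = \sqrt{- \frac{21013941}{440}} = \frac{i \sqrt{2311533510}}{220}$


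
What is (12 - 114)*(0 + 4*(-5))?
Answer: 2040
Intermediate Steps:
(12 - 114)*(0 + 4*(-5)) = -102*(0 - 20) = -102*(-20) = 2040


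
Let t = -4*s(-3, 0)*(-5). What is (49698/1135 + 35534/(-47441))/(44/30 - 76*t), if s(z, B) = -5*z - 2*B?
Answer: -3476087592/1841398836823 ≈ -0.0018877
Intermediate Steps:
t = 300 (t = -4*(-5*(-3) - 2*0)*(-5) = -4*(15 + 0)*(-5) = -4*15*(-5) = -60*(-5) = 300)
(49698/1135 + 35534/(-47441))/(44/30 - 76*t) = (49698/1135 + 35534/(-47441))/(44/30 - 76*300) = (49698*(1/1135) + 35534*(-1/47441))/(44*(1/30) - 22800) = (49698/1135 - 35534/47441)/(22/15 - 22800) = 2317391728/(53845535*(-341978/15)) = (2317391728/53845535)*(-15/341978) = -3476087592/1841398836823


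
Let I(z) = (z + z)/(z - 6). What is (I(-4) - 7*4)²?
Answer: 18496/25 ≈ 739.84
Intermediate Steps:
I(z) = 2*z/(-6 + z) (I(z) = (2*z)/(-6 + z) = 2*z/(-6 + z))
(I(-4) - 7*4)² = (2*(-4)/(-6 - 4) - 7*4)² = (2*(-4)/(-10) - 28)² = (2*(-4)*(-⅒) - 28)² = (⅘ - 28)² = (-136/5)² = 18496/25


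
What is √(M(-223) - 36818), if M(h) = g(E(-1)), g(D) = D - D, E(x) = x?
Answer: I*√36818 ≈ 191.88*I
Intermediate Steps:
g(D) = 0
M(h) = 0
√(M(-223) - 36818) = √(0 - 36818) = √(-36818) = I*√36818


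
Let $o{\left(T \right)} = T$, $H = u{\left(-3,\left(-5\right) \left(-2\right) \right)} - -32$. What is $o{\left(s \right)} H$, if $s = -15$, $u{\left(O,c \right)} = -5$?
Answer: $-405$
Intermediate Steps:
$H = 27$ ($H = -5 - -32 = -5 + 32 = 27$)
$o{\left(s \right)} H = \left(-15\right) 27 = -405$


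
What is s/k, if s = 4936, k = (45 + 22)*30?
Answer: 2468/1005 ≈ 2.4557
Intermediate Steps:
k = 2010 (k = 67*30 = 2010)
s/k = 4936/2010 = 4936*(1/2010) = 2468/1005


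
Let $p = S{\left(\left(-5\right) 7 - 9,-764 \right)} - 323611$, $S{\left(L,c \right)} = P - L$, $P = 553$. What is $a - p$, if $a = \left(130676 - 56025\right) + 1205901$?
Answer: $1603566$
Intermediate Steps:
$S{\left(L,c \right)} = 553 - L$
$a = 1280552$ ($a = 74651 + 1205901 = 1280552$)
$p = -323014$ ($p = \left(553 - \left(\left(-5\right) 7 - 9\right)\right) - 323611 = \left(553 - \left(-35 - 9\right)\right) - 323611 = \left(553 - -44\right) - 323611 = \left(553 + 44\right) - 323611 = 597 - 323611 = -323014$)
$a - p = 1280552 - -323014 = 1280552 + 323014 = 1603566$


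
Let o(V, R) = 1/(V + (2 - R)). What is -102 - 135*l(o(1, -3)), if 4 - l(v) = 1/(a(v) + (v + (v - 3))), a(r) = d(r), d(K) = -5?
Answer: -15171/23 ≈ -659.61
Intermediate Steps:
a(r) = -5
o(V, R) = 1/(2 + V - R)
l(v) = 4 - 1/(-8 + 2*v) (l(v) = 4 - 1/(-5 + (v + (v - 3))) = 4 - 1/(-5 + (v + (-3 + v))) = 4 - 1/(-5 + (-3 + 2*v)) = 4 - 1/(-8 + 2*v))
-102 - 135*l(o(1, -3)) = -102 - 135*(-33 + 8/(2 + 1 - 1*(-3)))/(2*(-4 + 1/(2 + 1 - 1*(-3)))) = -102 - 135*(-33 + 8/(2 + 1 + 3))/(2*(-4 + 1/(2 + 1 + 3))) = -102 - 135*(-33 + 8/6)/(2*(-4 + 1/6)) = -102 - 135*(-33 + 8*(⅙))/(2*(-4 + ⅙)) = -102 - 135*(-33 + 4/3)/(2*(-23/6)) = -102 - 135*(-6)*(-95)/(2*23*3) = -102 - 135*95/23 = -102 - 12825/23 = -15171/23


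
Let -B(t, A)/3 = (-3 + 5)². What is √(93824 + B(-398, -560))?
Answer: 2*√23453 ≈ 306.29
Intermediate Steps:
B(t, A) = -12 (B(t, A) = -3*(-3 + 5)² = -3*2² = -3*4 = -12)
√(93824 + B(-398, -560)) = √(93824 - 12) = √93812 = 2*√23453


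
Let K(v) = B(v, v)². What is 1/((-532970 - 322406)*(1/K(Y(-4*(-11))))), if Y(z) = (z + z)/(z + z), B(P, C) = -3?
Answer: -9/855376 ≈ -1.0522e-5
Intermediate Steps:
Y(z) = 1 (Y(z) = (2*z)/((2*z)) = (2*z)*(1/(2*z)) = 1)
K(v) = 9 (K(v) = (-3)² = 9)
1/((-532970 - 322406)*(1/K(Y(-4*(-11))))) = 1/((-532970 - 322406)*(1/9)) = 1/((-855376)*(⅑)) = -1/855376*9 = -9/855376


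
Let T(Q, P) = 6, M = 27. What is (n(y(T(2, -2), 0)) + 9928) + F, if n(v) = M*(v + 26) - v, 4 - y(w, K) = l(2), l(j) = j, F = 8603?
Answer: 19285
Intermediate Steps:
y(w, K) = 2 (y(w, K) = 4 - 1*2 = 4 - 2 = 2)
n(v) = 702 + 26*v (n(v) = 27*(v + 26) - v = 27*(26 + v) - v = (702 + 27*v) - v = 702 + 26*v)
(n(y(T(2, -2), 0)) + 9928) + F = ((702 + 26*2) + 9928) + 8603 = ((702 + 52) + 9928) + 8603 = (754 + 9928) + 8603 = 10682 + 8603 = 19285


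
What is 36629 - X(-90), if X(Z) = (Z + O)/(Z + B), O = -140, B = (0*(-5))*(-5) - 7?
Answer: 3552783/97 ≈ 36627.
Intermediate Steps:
B = -7 (B = 0*(-5) - 7 = 0 - 7 = -7)
X(Z) = (-140 + Z)/(-7 + Z) (X(Z) = (Z - 140)/(Z - 7) = (-140 + Z)/(-7 + Z))
36629 - X(-90) = 36629 - (-140 - 90)/(-7 - 90) = 36629 - (-230)/(-97) = 36629 - (-1)*(-230)/97 = 36629 - 1*230/97 = 36629 - 230/97 = 3552783/97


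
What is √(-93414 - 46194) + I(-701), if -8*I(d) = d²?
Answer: -491401/8 + 6*I*√3878 ≈ -61425.0 + 373.64*I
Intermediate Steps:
I(d) = -d²/8
√(-93414 - 46194) + I(-701) = √(-93414 - 46194) - ⅛*(-701)² = √(-139608) - ⅛*491401 = 6*I*√3878 - 491401/8 = -491401/8 + 6*I*√3878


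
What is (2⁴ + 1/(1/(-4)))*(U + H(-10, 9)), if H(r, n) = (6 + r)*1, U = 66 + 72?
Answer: 1608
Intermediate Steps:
U = 138
H(r, n) = 6 + r
(2⁴ + 1/(1/(-4)))*(U + H(-10, 9)) = (2⁴ + 1/(1/(-4)))*(138 + (6 - 10)) = (16 + 1/(-¼))*(138 - 4) = (16 - 4)*134 = 12*134 = 1608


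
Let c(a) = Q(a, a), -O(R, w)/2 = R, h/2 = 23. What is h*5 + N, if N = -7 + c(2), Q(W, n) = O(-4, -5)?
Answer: 231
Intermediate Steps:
h = 46 (h = 2*23 = 46)
O(R, w) = -2*R
Q(W, n) = 8 (Q(W, n) = -2*(-4) = 8)
c(a) = 8
N = 1 (N = -7 + 8 = 1)
h*5 + N = 46*5 + 1 = 230 + 1 = 231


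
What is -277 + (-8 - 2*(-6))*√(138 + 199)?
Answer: -277 + 4*√337 ≈ -203.57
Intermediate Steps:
-277 + (-8 - 2*(-6))*√(138 + 199) = -277 + (-8 + 12)*√337 = -277 + 4*√337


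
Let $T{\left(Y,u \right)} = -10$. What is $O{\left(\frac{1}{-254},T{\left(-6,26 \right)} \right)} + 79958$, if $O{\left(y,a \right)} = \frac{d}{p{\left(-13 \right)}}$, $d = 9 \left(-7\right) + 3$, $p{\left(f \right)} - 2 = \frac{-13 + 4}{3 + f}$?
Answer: $\frac{2318182}{29} \approx 79937.0$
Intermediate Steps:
$p{\left(f \right)} = 2 - \frac{9}{3 + f}$ ($p{\left(f \right)} = 2 + \frac{-13 + 4}{3 + f} = 2 - \frac{9}{3 + f}$)
$d = -60$ ($d = -63 + 3 = -60$)
$O{\left(y,a \right)} = - \frac{600}{29}$ ($O{\left(y,a \right)} = - \frac{60}{\frac{1}{3 - 13} \left(-3 + 2 \left(-13\right)\right)} = - \frac{60}{\frac{1}{-10} \left(-3 - 26\right)} = - \frac{60}{\left(- \frac{1}{10}\right) \left(-29\right)} = - \frac{60}{\frac{29}{10}} = \left(-60\right) \frac{10}{29} = - \frac{600}{29}$)
$O{\left(\frac{1}{-254},T{\left(-6,26 \right)} \right)} + 79958 = - \frac{600}{29} + 79958 = \frac{2318182}{29}$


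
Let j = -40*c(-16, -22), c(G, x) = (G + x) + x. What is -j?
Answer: -2400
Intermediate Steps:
c(G, x) = G + 2*x
j = 2400 (j = -40*(-16 + 2*(-22)) = -40*(-16 - 44) = -40*(-60) = 2400)
-j = -1*2400 = -2400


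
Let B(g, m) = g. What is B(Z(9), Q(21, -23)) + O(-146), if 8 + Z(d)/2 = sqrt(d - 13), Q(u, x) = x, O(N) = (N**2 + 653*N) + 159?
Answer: -73879 + 4*I ≈ -73879.0 + 4.0*I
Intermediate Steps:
O(N) = 159 + N**2 + 653*N
Z(d) = -16 + 2*sqrt(-13 + d) (Z(d) = -16 + 2*sqrt(d - 13) = -16 + 2*sqrt(-13 + d))
B(Z(9), Q(21, -23)) + O(-146) = (-16 + 2*sqrt(-13 + 9)) + (159 + (-146)**2 + 653*(-146)) = (-16 + 2*sqrt(-4)) + (159 + 21316 - 95338) = (-16 + 2*(2*I)) - 73863 = (-16 + 4*I) - 73863 = -73879 + 4*I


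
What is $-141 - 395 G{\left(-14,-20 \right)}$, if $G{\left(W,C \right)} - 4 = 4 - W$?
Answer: $-8831$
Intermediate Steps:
$G{\left(W,C \right)} = 8 - W$ ($G{\left(W,C \right)} = 4 - \left(-4 + W\right) = 8 - W$)
$-141 - 395 G{\left(-14,-20 \right)} = -141 - 395 \left(8 - -14\right) = -141 - 395 \left(8 + 14\right) = -141 - 8690 = -8831$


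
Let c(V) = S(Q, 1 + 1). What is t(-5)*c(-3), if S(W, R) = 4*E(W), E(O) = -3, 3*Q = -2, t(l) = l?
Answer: 60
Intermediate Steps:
Q = -⅔ (Q = (⅓)*(-2) = -⅔ ≈ -0.66667)
S(W, R) = -12 (S(W, R) = 4*(-3) = -12)
c(V) = -12
t(-5)*c(-3) = -5*(-12) = 60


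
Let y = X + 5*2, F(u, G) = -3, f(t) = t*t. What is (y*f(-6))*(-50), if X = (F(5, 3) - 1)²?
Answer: -46800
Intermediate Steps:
f(t) = t²
X = 16 (X = (-3 - 1)² = (-4)² = 16)
y = 26 (y = 16 + 5*2 = 16 + 10 = 26)
(y*f(-6))*(-50) = (26*(-6)²)*(-50) = (26*36)*(-50) = 936*(-50) = -46800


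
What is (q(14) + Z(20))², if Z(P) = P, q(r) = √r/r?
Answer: (280 + √14)²/196 ≈ 410.76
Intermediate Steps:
q(r) = r^(-½)
(q(14) + Z(20))² = (14^(-½) + 20)² = (√14/14 + 20)² = (20 + √14/14)²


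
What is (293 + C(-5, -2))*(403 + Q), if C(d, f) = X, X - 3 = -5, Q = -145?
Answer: 75078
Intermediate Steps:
X = -2 (X = 3 - 5 = -2)
C(d, f) = -2
(293 + C(-5, -2))*(403 + Q) = (293 - 2)*(403 - 145) = 291*258 = 75078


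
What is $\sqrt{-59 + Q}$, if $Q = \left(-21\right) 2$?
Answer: $i \sqrt{101} \approx 10.05 i$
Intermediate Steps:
$Q = -42$
$\sqrt{-59 + Q} = \sqrt{-59 - 42} = \sqrt{-101} = i \sqrt{101}$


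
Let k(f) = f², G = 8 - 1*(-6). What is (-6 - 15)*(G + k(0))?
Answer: -294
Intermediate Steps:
G = 14 (G = 8 + 6 = 14)
(-6 - 15)*(G + k(0)) = (-6 - 15)*(14 + 0²) = -21*(14 + 0) = -21*14 = -294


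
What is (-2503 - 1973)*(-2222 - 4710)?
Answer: 31027632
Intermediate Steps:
(-2503 - 1973)*(-2222 - 4710) = -4476*(-6932) = 31027632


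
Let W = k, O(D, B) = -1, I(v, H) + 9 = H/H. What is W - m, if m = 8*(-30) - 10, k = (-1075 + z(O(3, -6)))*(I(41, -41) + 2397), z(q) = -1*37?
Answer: -2656318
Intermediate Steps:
I(v, H) = -8 (I(v, H) = -9 + H/H = -9 + 1 = -8)
z(q) = -37
k = -2656568 (k = (-1075 - 37)*(-8 + 2397) = -1112*2389 = -2656568)
W = -2656568
m = -250 (m = -240 - 10 = -250)
W - m = -2656568 - 1*(-250) = -2656568 + 250 = -2656318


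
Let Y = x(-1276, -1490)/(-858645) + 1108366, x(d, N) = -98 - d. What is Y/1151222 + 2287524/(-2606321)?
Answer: 109610165870417386/1288162444297347495 ≈ 0.085090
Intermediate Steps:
Y = 951692922892/858645 (Y = (-98 - 1*(-1276))/(-858645) + 1108366 = (-98 + 1276)*(-1/858645) + 1108366 = 1178*(-1/858645) + 1108366 = -1178/858645 + 1108366 = 951692922892/858645 ≈ 1.1084e+6)
Y/1151222 + 2287524/(-2606321) = (951692922892/858645)/1151222 + 2287524/(-2606321) = (951692922892/858645)*(1/1151222) + 2287524*(-1/2606321) = 475846461446/494245507095 - 2287524/2606321 = 109610165870417386/1288162444297347495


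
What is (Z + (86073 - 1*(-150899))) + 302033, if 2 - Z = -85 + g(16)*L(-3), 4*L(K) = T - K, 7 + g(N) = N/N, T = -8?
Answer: 1078169/2 ≈ 5.3908e+5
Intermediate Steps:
g(N) = -6 (g(N) = -7 + N/N = -7 + 1 = -6)
L(K) = -2 - K/4 (L(K) = (-8 - K)/4 = -2 - K/4)
Z = 159/2 (Z = 2 - (-85 - 6*(-2 - 1/4*(-3))) = 2 - (-85 - 6*(-2 + 3/4)) = 2 - (-85 - 6*(-5/4)) = 2 - (-85 + 15/2) = 2 - 1*(-155/2) = 2 + 155/2 = 159/2 ≈ 79.500)
(Z + (86073 - 1*(-150899))) + 302033 = (159/2 + (86073 - 1*(-150899))) + 302033 = (159/2 + (86073 + 150899)) + 302033 = (159/2 + 236972) + 302033 = 474103/2 + 302033 = 1078169/2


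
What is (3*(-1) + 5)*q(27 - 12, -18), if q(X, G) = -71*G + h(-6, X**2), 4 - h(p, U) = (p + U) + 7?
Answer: 2112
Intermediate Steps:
h(p, U) = -3 - U - p (h(p, U) = 4 - ((p + U) + 7) = 4 - ((U + p) + 7) = 4 - (7 + U + p) = 4 + (-7 - U - p) = -3 - U - p)
q(X, G) = 3 - X**2 - 71*G (q(X, G) = -71*G + (-3 - X**2 - 1*(-6)) = -71*G + (-3 - X**2 + 6) = -71*G + (3 - X**2) = 3 - X**2 - 71*G)
(3*(-1) + 5)*q(27 - 12, -18) = (3*(-1) + 5)*(3 - (27 - 12)**2 - 71*(-18)) = (-3 + 5)*(3 - 1*15**2 + 1278) = 2*(3 - 1*225 + 1278) = 2*(3 - 225 + 1278) = 2*1056 = 2112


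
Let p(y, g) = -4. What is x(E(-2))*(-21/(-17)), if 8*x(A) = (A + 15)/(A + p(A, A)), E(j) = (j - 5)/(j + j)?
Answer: -469/408 ≈ -1.1495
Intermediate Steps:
E(j) = (-5 + j)/(2*j) (E(j) = (-5 + j)/((2*j)) = (-5 + j)*(1/(2*j)) = (-5 + j)/(2*j))
x(A) = (15 + A)/(8*(-4 + A)) (x(A) = ((A + 15)/(A - 4))/8 = ((15 + A)/(-4 + A))/8 = (15 + A)/(8*(-4 + A)))
x(E(-2))*(-21/(-17)) = ((15 + (1/2)*(-5 - 2)/(-2))/(8*(-4 + (1/2)*(-5 - 2)/(-2))))*(-21/(-17)) = ((15 + (1/2)*(-1/2)*(-7))/(8*(-4 + (1/2)*(-1/2)*(-7))))*(-21*(-1/17)) = ((15 + 7/4)/(8*(-4 + 7/4)))*(21/17) = ((1/8)*(67/4)/(-9/4))*(21/17) = ((1/8)*(-4/9)*(67/4))*(21/17) = -67/72*21/17 = -469/408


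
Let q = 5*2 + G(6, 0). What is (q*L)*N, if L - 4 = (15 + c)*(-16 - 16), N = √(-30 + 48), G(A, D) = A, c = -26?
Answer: 17088*√2 ≈ 24166.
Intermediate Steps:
N = 3*√2 (N = √18 = 3*√2 ≈ 4.2426)
q = 16 (q = 5*2 + 6 = 10 + 6 = 16)
L = 356 (L = 4 + (15 - 26)*(-16 - 16) = 4 - 11*(-32) = 4 + 352 = 356)
(q*L)*N = (16*356)*(3*√2) = 5696*(3*√2) = 17088*√2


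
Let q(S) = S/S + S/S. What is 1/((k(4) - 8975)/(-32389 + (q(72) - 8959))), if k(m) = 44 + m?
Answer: 41346/8927 ≈ 4.6316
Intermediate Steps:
q(S) = 2 (q(S) = 1 + 1 = 2)
1/((k(4) - 8975)/(-32389 + (q(72) - 8959))) = 1/(((44 + 4) - 8975)/(-32389 + (2 - 8959))) = 1/((48 - 8975)/(-32389 - 8957)) = 1/(-8927/(-41346)) = 1/(-8927*(-1/41346)) = 1/(8927/41346) = 41346/8927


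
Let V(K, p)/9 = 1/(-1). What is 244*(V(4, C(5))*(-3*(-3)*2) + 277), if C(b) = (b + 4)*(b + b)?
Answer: 28060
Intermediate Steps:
C(b) = 2*b*(4 + b) (C(b) = (4 + b)*(2*b) = 2*b*(4 + b))
V(K, p) = -9 (V(K, p) = 9/(-1) = 9*(-1) = -9)
244*(V(4, C(5))*(-3*(-3)*2) + 277) = 244*(-9*(-3*(-3))*2 + 277) = 244*(-81*2 + 277) = 244*(-9*18 + 277) = 244*(-162 + 277) = 244*115 = 28060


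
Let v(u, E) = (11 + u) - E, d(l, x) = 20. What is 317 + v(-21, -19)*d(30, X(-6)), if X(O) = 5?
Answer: 497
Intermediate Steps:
v(u, E) = 11 + u - E
317 + v(-21, -19)*d(30, X(-6)) = 317 + (11 - 21 - 1*(-19))*20 = 317 + (11 - 21 + 19)*20 = 317 + 9*20 = 317 + 180 = 497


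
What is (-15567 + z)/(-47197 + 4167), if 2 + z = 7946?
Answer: 7623/43030 ≈ 0.17716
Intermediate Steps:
z = 7944 (z = -2 + 7946 = 7944)
(-15567 + z)/(-47197 + 4167) = (-15567 + 7944)/(-47197 + 4167) = -7623/(-43030) = -7623*(-1/43030) = 7623/43030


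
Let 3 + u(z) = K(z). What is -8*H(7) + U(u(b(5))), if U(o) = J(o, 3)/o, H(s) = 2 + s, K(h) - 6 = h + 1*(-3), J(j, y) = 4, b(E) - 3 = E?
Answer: -143/2 ≈ -71.500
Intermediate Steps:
b(E) = 3 + E
K(h) = 3 + h (K(h) = 6 + (h + 1*(-3)) = 6 + (h - 3) = 6 + (-3 + h) = 3 + h)
u(z) = z (u(z) = -3 + (3 + z) = z)
U(o) = 4/o
-8*H(7) + U(u(b(5))) = -8*(2 + 7) + 4/(3 + 5) = -8*9 + 4/8 = -72 + 4*(⅛) = -72 + ½ = -143/2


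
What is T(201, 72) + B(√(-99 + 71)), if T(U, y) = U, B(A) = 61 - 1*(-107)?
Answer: 369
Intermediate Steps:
B(A) = 168 (B(A) = 61 + 107 = 168)
T(201, 72) + B(√(-99 + 71)) = 201 + 168 = 369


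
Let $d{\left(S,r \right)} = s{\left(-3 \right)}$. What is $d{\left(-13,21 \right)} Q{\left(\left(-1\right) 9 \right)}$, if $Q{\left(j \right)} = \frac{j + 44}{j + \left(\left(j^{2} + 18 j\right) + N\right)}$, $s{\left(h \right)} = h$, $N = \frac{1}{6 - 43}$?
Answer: $\frac{3885}{3331} \approx 1.1663$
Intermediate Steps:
$N = - \frac{1}{37}$ ($N = \frac{1}{-37} = - \frac{1}{37} \approx -0.027027$)
$d{\left(S,r \right)} = -3$
$Q{\left(j \right)} = \frac{44 + j}{- \frac{1}{37} + j^{2} + 19 j}$ ($Q{\left(j \right)} = \frac{j + 44}{j - \left(\frac{1}{37} - j^{2} - 18 j\right)} = \frac{44 + j}{j + \left(- \frac{1}{37} + j^{2} + 18 j\right)} = \frac{44 + j}{- \frac{1}{37} + j^{2} + 19 j}$)
$d{\left(-13,21 \right)} Q{\left(\left(-1\right) 9 \right)} = - 3 \frac{37 \left(44 - 9\right)}{-1 + 37 \left(\left(-1\right) 9\right)^{2} + 703 \left(\left(-1\right) 9\right)} = - 3 \frac{37 \left(44 - 9\right)}{-1 + 37 \left(-9\right)^{2} + 703 \left(-9\right)} = - 3 \cdot 37 \frac{1}{-1 + 37 \cdot 81 - 6327} \cdot 35 = - 3 \cdot 37 \frac{1}{-1 + 2997 - 6327} \cdot 35 = - 3 \cdot 37 \frac{1}{-3331} \cdot 35 = - 3 \cdot 37 \left(- \frac{1}{3331}\right) 35 = \left(-3\right) \left(- \frac{1295}{3331}\right) = \frac{3885}{3331}$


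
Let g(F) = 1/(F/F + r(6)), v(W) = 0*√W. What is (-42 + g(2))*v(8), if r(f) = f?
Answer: 0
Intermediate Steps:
v(W) = 0
g(F) = ⅐ (g(F) = 1/(F/F + 6) = 1/(1 + 6) = 1/7 = ⅐)
(-42 + g(2))*v(8) = (-42 + ⅐)*0 = -293/7*0 = 0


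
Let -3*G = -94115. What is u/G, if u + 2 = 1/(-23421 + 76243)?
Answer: -316929/4971342530 ≈ -6.3751e-5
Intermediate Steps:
G = 94115/3 (G = -1/3*(-94115) = 94115/3 ≈ 31372.)
u = -105643/52822 (u = -2 + 1/(-23421 + 76243) = -2 + 1/52822 = -105643/52822 ≈ -2.0000)
u/G = -105643/(52822*94115/3) = -105643/52822*3/94115 = -316929/4971342530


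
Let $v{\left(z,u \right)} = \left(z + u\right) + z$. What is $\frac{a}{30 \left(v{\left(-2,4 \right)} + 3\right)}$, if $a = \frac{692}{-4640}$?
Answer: $- \frac{173}{104400} \approx -0.0016571$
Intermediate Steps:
$v{\left(z,u \right)} = u + 2 z$ ($v{\left(z,u \right)} = \left(u + z\right) + z = u + 2 z$)
$a = - \frac{173}{1160}$ ($a = 692 \left(- \frac{1}{4640}\right) = - \frac{173}{1160} \approx -0.14914$)
$\frac{a}{30 \left(v{\left(-2,4 \right)} + 3\right)} = - \frac{173}{1160 \cdot 30 \left(\left(4 + 2 \left(-2\right)\right) + 3\right)} = - \frac{173}{1160 \cdot 30 \left(\left(4 - 4\right) + 3\right)} = - \frac{173}{1160 \cdot 30 \left(0 + 3\right)} = - \frac{173}{1160 \cdot 30 \cdot 3} = - \frac{173}{1160 \cdot 90} = \left(- \frac{173}{1160}\right) \frac{1}{90} = - \frac{173}{104400}$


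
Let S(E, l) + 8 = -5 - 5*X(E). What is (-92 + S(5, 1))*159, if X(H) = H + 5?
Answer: -24645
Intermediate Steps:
X(H) = 5 + H
S(E, l) = -38 - 5*E (S(E, l) = -8 + (-5 - 5*(5 + E)) = -8 + (-5 + (-25 - 5*E)) = -8 + (-30 - 5*E) = -38 - 5*E)
(-92 + S(5, 1))*159 = (-92 + (-38 - 5*5))*159 = (-92 + (-38 - 25))*159 = (-92 - 63)*159 = -155*159 = -24645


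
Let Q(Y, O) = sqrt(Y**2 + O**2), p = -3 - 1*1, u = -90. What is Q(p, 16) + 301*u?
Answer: -27090 + 4*sqrt(17) ≈ -27074.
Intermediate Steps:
p = -4 (p = -3 - 1 = -4)
Q(Y, O) = sqrt(O**2 + Y**2)
Q(p, 16) + 301*u = sqrt(16**2 + (-4)**2) + 301*(-90) = sqrt(256 + 16) - 27090 = sqrt(272) - 27090 = 4*sqrt(17) - 27090 = -27090 + 4*sqrt(17)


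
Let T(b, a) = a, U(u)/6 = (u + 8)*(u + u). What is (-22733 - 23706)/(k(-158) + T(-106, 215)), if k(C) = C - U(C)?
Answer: 46439/284343 ≈ 0.16332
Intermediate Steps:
U(u) = 12*u*(8 + u) (U(u) = 6*((u + 8)*(u + u)) = 6*((8 + u)*(2*u)) = 6*(2*u*(8 + u)) = 12*u*(8 + u))
k(C) = C - 12*C*(8 + C)
(-22733 - 23706)/(k(-158) + T(-106, 215)) = (-22733 - 23706)/(-158*(-95 - 12*(-158)) + 215) = -46439/(-158*(-95 + 1896) + 215) = -46439/(-158*1801 + 215) = -46439/(-284558 + 215) = -46439/(-284343) = -46439*(-1/284343) = 46439/284343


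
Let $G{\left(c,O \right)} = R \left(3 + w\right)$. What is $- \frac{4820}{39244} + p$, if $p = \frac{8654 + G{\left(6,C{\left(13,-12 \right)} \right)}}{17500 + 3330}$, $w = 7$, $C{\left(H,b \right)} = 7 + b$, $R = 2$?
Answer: $\frac{30000232}{102181565} \approx 0.2936$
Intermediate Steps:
$G{\left(c,O \right)} = 20$ ($G{\left(c,O \right)} = 2 \left(3 + 7\right) = 2 \cdot 10 = 20$)
$p = \frac{4337}{10415}$ ($p = \frac{8654 + 20}{17500 + 3330} = \frac{8674}{20830} = 8674 \cdot \frac{1}{20830} = \frac{4337}{10415} \approx 0.41642$)
$- \frac{4820}{39244} + p = - \frac{4820}{39244} + \frac{4337}{10415} = \left(-4820\right) \frac{1}{39244} + \frac{4337}{10415} = - \frac{1205}{9811} + \frac{4337}{10415} = \frac{30000232}{102181565}$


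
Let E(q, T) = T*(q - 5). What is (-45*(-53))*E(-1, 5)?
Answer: -71550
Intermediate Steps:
E(q, T) = T*(-5 + q)
(-45*(-53))*E(-1, 5) = (-45*(-53))*(5*(-5 - 1)) = 2385*(5*(-6)) = 2385*(-30) = -71550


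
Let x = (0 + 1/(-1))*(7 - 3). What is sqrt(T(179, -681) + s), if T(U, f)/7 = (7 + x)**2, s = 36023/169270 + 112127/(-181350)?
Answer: sqrt(681970434565823)/3300765 ≈ 7.9117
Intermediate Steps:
x = -4 (x = (0 + 1*(-1))*4 = (0 - 1)*4 = -1*4 = -4)
s = -20075752/49511475 (s = 36023*(1/169270) + 112127*(-1/181350) = 36023/169270 - 3617/5850 = -20075752/49511475 ≈ -0.40548)
T(U, f) = 63 (T(U, f) = 7*(7 - 4)**2 = 7*3**2 = 7*9 = 63)
sqrt(T(179, -681) + s) = sqrt(63 - 20075752/49511475) = sqrt(3099147173/49511475) = sqrt(681970434565823)/3300765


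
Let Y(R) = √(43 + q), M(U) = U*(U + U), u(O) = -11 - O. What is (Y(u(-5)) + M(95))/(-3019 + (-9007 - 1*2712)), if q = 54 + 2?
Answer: -9025/7369 - 3*√11/14738 ≈ -1.2254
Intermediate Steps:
q = 56
M(U) = 2*U² (M(U) = U*(2*U) = 2*U²)
Y(R) = 3*√11 (Y(R) = √(43 + 56) = √99 = 3*√11)
(Y(u(-5)) + M(95))/(-3019 + (-9007 - 1*2712)) = (3*√11 + 2*95²)/(-3019 + (-9007 - 1*2712)) = (3*√11 + 2*9025)/(-3019 + (-9007 - 2712)) = (3*√11 + 18050)/(-3019 - 11719) = (18050 + 3*√11)/(-14738) = (18050 + 3*√11)*(-1/14738) = -9025/7369 - 3*√11/14738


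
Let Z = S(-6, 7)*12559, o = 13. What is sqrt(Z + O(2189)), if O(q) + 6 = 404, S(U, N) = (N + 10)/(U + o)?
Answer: sqrt(1514023)/7 ≈ 175.78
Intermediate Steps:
S(U, N) = (10 + N)/(13 + U) (S(U, N) = (N + 10)/(U + 13) = (10 + N)/(13 + U))
O(q) = 398 (O(q) = -6 + 404 = 398)
Z = 213503/7 (Z = ((10 + 7)/(13 - 6))*12559 = (17/7)*12559 = 213503/7 ≈ 30500.)
sqrt(Z + O(2189)) = sqrt(213503/7 + 398) = sqrt(216289/7) = sqrt(1514023)/7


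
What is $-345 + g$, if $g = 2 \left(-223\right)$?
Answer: $-791$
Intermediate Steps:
$g = -446$
$-345 + g = -345 - 446 = -791$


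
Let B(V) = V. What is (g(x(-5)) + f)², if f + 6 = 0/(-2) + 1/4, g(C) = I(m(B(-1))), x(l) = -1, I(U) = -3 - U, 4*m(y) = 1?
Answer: 81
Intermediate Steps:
m(y) = ¼ (m(y) = (¼)*1 = ¼)
g(C) = -13/4 (g(C) = -3 - 1*¼ = -3 - ¼ = -13/4)
f = -23/4 (f = -6 + (0/(-2) + 1/4) = -6 + (0*(-½) + 1*(¼)) = -6 + (0 + ¼) = -6 + ¼ = -23/4 ≈ -5.7500)
(g(x(-5)) + f)² = (-13/4 - 23/4)² = (-9)² = 81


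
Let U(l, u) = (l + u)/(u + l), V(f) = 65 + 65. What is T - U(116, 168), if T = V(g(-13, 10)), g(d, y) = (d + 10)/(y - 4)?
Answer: 129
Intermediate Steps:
g(d, y) = (10 + d)/(-4 + y)
V(f) = 130
U(l, u) = 1 (U(l, u) = (l + u)/(l + u) = 1)
T = 130
T - U(116, 168) = 130 - 1*1 = 130 - 1 = 129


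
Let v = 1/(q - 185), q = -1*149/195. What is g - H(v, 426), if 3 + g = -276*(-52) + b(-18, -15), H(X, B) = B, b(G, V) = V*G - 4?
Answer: 14189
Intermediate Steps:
b(G, V) = -4 + G*V (b(G, V) = G*V - 4 = -4 + G*V)
q = -149/195 (q = -149*1/195 = -149/195 ≈ -0.76410)
v = -195/36224 (v = 1/(-149/195 - 185) = 1/(-36224/195) = -195/36224 ≈ -0.0053832)
g = 14615 (g = -3 + (-276*(-52) + (-4 - 18*(-15))) = -3 + (14352 + (-4 + 270)) = -3 + (14352 + 266) = -3 + 14618 = 14615)
g - H(v, 426) = 14615 - 1*426 = 14615 - 426 = 14189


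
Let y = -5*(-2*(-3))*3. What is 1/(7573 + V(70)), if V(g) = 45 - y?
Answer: 1/7708 ≈ 0.00012974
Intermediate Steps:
y = -90 (y = -30*3 = -5*18 = -90)
V(g) = 135 (V(g) = 45 - 1*(-90) = 45 + 90 = 135)
1/(7573 + V(70)) = 1/(7573 + 135) = 1/7708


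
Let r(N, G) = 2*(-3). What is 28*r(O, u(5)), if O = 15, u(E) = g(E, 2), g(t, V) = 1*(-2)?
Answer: -168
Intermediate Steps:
g(t, V) = -2
u(E) = -2
r(N, G) = -6
28*r(O, u(5)) = 28*(-6) = -168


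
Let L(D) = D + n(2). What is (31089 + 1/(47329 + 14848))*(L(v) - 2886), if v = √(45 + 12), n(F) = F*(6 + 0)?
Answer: -5555501646996/62177 + 1933020754*√57/62177 ≈ -8.9115e+7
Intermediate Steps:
n(F) = 6*F (n(F) = F*6 = 6*F)
v = √57 ≈ 7.5498
L(D) = 12 + D (L(D) = D + 6*2 = D + 12 = 12 + D)
(31089 + 1/(47329 + 14848))*(L(v) - 2886) = (31089 + 1/(47329 + 14848))*((12 + √57) - 2886) = (31089 + 1/62177)*(-2874 + √57) = 1933020754*(-2874 + √57)/62177 = -5555501646996/62177 + 1933020754*√57/62177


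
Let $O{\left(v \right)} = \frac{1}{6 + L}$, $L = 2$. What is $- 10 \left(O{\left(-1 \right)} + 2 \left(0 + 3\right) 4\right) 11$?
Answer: $- \frac{10615}{4} \approx -2653.8$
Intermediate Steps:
$O{\left(v \right)} = \frac{1}{8}$ ($O{\left(v \right)} = \frac{1}{6 + 2} = \frac{1}{8}$)
$- 10 \left(O{\left(-1 \right)} + 2 \left(0 + 3\right) 4\right) 11 = - 10 \left(\frac{1}{8} + 2 \left(0 + 3\right) 4\right) 11 = - 10 \left(\frac{1}{8} + 2 \cdot 3 \cdot 4\right) 11 = - 10 \left(\frac{1}{8} + 2 \cdot 12\right) 11 = - 10 \left(\frac{1}{8} + 24\right) 11 = \left(-10\right) \frac{193}{8} \cdot 11 = \left(- \frac{965}{4}\right) 11 = - \frac{10615}{4}$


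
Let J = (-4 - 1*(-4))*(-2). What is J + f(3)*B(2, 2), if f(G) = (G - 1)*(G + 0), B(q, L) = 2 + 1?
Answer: 18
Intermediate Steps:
B(q, L) = 3
f(G) = G*(-1 + G) (f(G) = (-1 + G)*G = G*(-1 + G))
J = 0 (J = (-4 + 4)*(-2) = 0*(-2) = 0)
J + f(3)*B(2, 2) = 0 + (3*(-1 + 3))*3 = 0 + (3*2)*3 = 0 + 6*3 = 0 + 18 = 18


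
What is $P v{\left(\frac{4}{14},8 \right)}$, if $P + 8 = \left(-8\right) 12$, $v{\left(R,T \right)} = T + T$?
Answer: $-1664$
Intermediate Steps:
$v{\left(R,T \right)} = 2 T$
$P = -104$ ($P = -8 - 96 = -104$)
$P v{\left(\frac{4}{14},8 \right)} = - 104 \cdot 2 \cdot 8 = \left(-104\right) 16 = -1664$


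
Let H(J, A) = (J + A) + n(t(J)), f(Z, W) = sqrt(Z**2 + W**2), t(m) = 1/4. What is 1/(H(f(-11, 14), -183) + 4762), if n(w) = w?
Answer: 73268/335507417 - 16*sqrt(317)/335507417 ≈ 0.00021753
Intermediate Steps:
t(m) = 1/4
f(Z, W) = sqrt(W**2 + Z**2)
H(J, A) = 1/4 + A + J (H(J, A) = (J + A) + 1/4 = (A + J) + 1/4 = 1/4 + A + J)
1/(H(f(-11, 14), -183) + 4762) = 1/((1/4 - 183 + sqrt(14**2 + (-11)**2)) + 4762) = 1/((1/4 - 183 + sqrt(196 + 121)) + 4762) = 1/((1/4 - 183 + sqrt(317)) + 4762) = 1/((-731/4 + sqrt(317)) + 4762) = 1/(18317/4 + sqrt(317))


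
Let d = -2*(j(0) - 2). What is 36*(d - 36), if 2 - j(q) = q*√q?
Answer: -1296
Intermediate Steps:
j(q) = 2 - q^(3/2) (j(q) = 2 - q*√q = 2 - q^(3/2))
d = 0 (d = -2*((2 - 0^(3/2)) - 2) = -2*((2 - 1*0) - 2) = -2*((2 + 0) - 2) = -2*(2 - 2) = -2*0 = 0)
36*(d - 36) = 36*(0 - 36) = 36*(-36) = -1296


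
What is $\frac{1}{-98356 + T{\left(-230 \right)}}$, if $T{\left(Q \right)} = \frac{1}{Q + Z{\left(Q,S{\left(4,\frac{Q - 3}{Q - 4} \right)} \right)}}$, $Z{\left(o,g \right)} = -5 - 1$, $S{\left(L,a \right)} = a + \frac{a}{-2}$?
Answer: $- \frac{236}{23212017} \approx -1.0167 \cdot 10^{-5}$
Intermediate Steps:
$S{\left(L,a \right)} = \frac{a}{2}$ ($S{\left(L,a \right)} = a + a \left(- \frac{1}{2}\right) = a - \frac{a}{2} = \frac{a}{2}$)
$Z{\left(o,g \right)} = -6$
$T{\left(Q \right)} = \frac{1}{-6 + Q}$ ($T{\left(Q \right)} = \frac{1}{Q - 6} = \frac{1}{-6 + Q}$)
$\frac{1}{-98356 + T{\left(-230 \right)}} = \frac{1}{-98356 + \frac{1}{-6 - 230}} = \frac{1}{-98356 + \frac{1}{-236}} = \frac{1}{-98356 - \frac{1}{236}} = \frac{1}{- \frac{23212017}{236}} = - \frac{236}{23212017}$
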